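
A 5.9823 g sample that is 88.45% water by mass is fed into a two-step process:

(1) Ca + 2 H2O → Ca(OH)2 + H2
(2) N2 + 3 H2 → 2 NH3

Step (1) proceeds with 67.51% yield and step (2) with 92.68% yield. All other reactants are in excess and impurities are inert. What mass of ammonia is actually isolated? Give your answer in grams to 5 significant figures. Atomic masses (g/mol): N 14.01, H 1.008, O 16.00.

Pure H2O = 5.9823 × 0.8845 = 5.29134 g.
M(H2O) = 2(1.008) + 16.00 = 18.016 g/mol.
M(NH3) = 14.01 + 3(1.008) = 17.034 g/mol.
n(H2O) = 5.29134 / 18.016 = 0.293703 mol.
Step 1 (H2O:H2 = 2:1): theoretical n(H2) = 0.146851 mol; at 67.51% yield, n(H2) = 0.0991393 mol.
Step 2 (H2:NH3 = 3:2): theoretical n(NH3) = 0.0660929 mol, so theoretical mass = 0.0660929 × 17.034 = 1.12583 g.
At 92.68% yield, actual mass of NH3 = 1.12583 × 0.9268 = 1.04342 g.

1.0434 g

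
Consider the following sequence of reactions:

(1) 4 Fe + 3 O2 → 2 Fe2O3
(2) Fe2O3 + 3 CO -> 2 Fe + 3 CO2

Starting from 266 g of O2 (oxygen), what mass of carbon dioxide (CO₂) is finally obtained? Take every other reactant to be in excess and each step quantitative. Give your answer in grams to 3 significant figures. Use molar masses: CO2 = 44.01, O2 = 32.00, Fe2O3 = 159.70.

732 g

n(O2) = 266.0 / 32.00 = 8.312 mol.
Step 1 gives a 3:2 ratio of O2 to Fe2O3, so n(Fe2O3) = 5.542 mol.
In step 2 the Fe2O3:CO2 ratio is 1:3, so n(CO2) = 16.62 mol.
Mass of CO2 = 16.62 × 44.01 = 731.7 g.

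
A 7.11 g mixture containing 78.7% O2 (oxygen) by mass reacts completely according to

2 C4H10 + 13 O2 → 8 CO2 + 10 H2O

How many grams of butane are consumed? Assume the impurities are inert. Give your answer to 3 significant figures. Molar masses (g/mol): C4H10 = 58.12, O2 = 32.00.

Mass of pure O2 = 7.11 g × 0.787 = 5.596 g.
n(O2) = 5.596 g / 32.00 g/mol = 0.1749 mol.
From the equation the O2:C4H10 mole ratio is 13:2, so n(C4H10) = 0.1749 × 2/13 = 0.02690 mol.
Mass of C4H10 = 0.02690 mol × 58.12 g/mol = 1.564 g.

1.56 g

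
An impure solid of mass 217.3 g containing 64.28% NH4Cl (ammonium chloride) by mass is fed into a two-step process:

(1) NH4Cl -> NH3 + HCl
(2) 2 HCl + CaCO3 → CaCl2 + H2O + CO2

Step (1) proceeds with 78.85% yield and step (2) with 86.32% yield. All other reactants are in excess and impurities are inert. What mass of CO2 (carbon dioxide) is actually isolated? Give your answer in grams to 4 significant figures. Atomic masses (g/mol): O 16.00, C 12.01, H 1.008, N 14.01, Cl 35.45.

Pure NH4Cl = 217.3 × 0.6428 = 139.68 g.
M(NH4Cl) = 14.01 + 4(1.008) + 35.45 = 53.492 g/mol.
M(CO2) = 12.01 + 2(16.00) = 44.01 g/mol.
n(NH4Cl) = 139.68 / 53.492 = 2.6112 mol.
Step 1 (NH4Cl:HCl = 1:1): theoretical n(HCl) = 2.6112 mol; at 78.85% yield, n(HCl) = 2.0590 mol.
Step 2 (HCl:CO2 = 2:1): theoretical n(CO2) = 1.0295 mol, so theoretical mass = 1.0295 × 44.01 = 45.307 g.
At 86.32% yield, actual mass of CO2 = 45.307 × 0.8632 = 39.109 g.

39.11 g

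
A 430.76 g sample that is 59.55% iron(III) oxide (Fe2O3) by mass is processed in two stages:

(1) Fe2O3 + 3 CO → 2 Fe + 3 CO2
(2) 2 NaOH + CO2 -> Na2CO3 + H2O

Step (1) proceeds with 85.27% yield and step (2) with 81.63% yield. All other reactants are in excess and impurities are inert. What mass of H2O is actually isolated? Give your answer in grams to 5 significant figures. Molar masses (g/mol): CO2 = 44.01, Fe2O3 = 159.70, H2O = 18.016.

60.428 g

Pure Fe2O3 = 430.76 × 0.5955 = 256.518 g.
n(Fe2O3) = 256.518 / 159.70 = 1.60625 mol.
Step 1 (Fe2O3:CO2 = 1:3): theoretical n(CO2) = 4.81874 mol; at 85.27% yield, n(CO2) = 4.10894 mol.
Step 2 (CO2:H2O = 1:1): theoretical n(H2O) = 4.10894 mol, so theoretical mass = 4.10894 × 18.016 = 74.0267 g.
At 81.63% yield, actual mass of H2O = 74.0267 × 0.8163 = 60.4280 g.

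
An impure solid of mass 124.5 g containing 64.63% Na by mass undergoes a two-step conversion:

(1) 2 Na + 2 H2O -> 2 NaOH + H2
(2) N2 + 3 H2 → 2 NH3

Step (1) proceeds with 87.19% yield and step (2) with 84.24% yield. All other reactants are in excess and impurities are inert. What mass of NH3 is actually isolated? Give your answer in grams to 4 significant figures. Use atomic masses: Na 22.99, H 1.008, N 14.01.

14.60 g

Pure Na = 124.5 × 0.6463 = 80.464 g.
M(Na) = 22.99 g/mol.
M(NH3) = 14.01 + 3(1.008) = 17.034 g/mol.
n(Na) = 80.464 / 22.99 = 3.5000 mol.
Step 1 (Na:H2 = 2:1): theoretical n(H2) = 1.7500 mol; at 87.19% yield, n(H2) = 1.5258 mol.
Step 2 (H2:NH3 = 3:2): theoretical n(NH3) = 1.0172 mol, so theoretical mass = 1.0172 × 17.034 = 17.327 g.
At 84.24% yield, actual mass of NH3 = 17.327 × 0.8424 = 14.596 g.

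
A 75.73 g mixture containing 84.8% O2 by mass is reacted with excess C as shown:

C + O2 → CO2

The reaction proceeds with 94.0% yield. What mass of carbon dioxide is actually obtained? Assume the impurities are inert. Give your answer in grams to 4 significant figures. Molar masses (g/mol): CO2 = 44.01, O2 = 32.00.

Pure O2 available = 75.73 g × 0.848 = 64.219 g.
n(O2) = 64.219 g / 32.00 g/mol = 2.0068 mol.
From the equation the O2:CO2 mole ratio is 1:1, so n(CO2) = 2.0068 × 1/1 = 2.0068 mol.
Mass of CO2 = 2.0068 mol × 44.01 g/mol = 88.321 g.
Actual mass collected = 88.321 g × 0.940 = 83.022 g.

83.02 g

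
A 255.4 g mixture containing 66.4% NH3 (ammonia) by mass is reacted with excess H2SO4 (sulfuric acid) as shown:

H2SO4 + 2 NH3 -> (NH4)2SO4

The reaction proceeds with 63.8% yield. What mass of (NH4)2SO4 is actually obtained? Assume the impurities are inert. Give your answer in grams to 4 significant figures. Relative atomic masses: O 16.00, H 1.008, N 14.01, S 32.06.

Pure NH3 available = 255.4 g × 0.664 = 169.59 g.
M(NH3) = 14.01 + 3(1.008) = 17.034 g/mol.
M((NH4)2SO4) = 2(14.01) + 8(1.008) + 32.06 + 4(16.00) = 132.144 g/mol.
n(NH3) = 169.59 g / 17.034 g/mol = 9.9557 mol.
From the equation the NH3:(NH4)2SO4 mole ratio is 2:1, so n((NH4)2SO4) = 9.9557 × 1/2 = 4.9779 mol.
Mass of (NH4)2SO4 = 4.9779 mol × 132.144 g/mol = 657.79 g.
Actual mass collected = 657.79 g × 0.638 = 419.67 g.

419.7 g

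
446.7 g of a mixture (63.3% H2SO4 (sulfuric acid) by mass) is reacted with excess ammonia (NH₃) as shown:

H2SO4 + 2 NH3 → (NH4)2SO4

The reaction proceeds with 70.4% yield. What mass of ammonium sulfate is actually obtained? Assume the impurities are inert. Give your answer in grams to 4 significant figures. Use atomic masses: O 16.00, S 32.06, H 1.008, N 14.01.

Pure H2SO4 available = 446.7 g × 0.633 = 282.76 g.
M(H2SO4) = 2(1.008) + 32.06 + 4(16.00) = 98.076 g/mol.
M((NH4)2SO4) = 2(14.01) + 8(1.008) + 32.06 + 4(16.00) = 132.144 g/mol.
n(H2SO4) = 282.76 g / 98.076 g/mol = 2.8831 mol.
From the equation the H2SO4:(NH4)2SO4 mole ratio is 1:1, so n((NH4)2SO4) = 2.8831 × 1/1 = 2.8831 mol.
Mass of (NH4)2SO4 = 2.8831 mol × 132.144 g/mol = 380.98 g.
Actual mass collected = 380.98 g × 0.704 = 268.21 g.

268.2 g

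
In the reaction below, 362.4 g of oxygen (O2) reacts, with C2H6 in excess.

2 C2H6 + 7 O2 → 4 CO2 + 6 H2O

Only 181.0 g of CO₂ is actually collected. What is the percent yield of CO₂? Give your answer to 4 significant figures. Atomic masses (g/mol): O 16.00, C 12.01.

63.55 %

M(O2) = 2(16.00) = 32.00 g/mol.
M(CO2) = 12.01 + 2(16.00) = 44.01 g/mol.
n(O2) = 362.40 g / 32.00 g/mol = 11.325 mol.
From the equation the O2:CO2 mole ratio is 7:4, so n(CO2) = 11.325 × 4/7 = 6.4714 mol.
Mass of CO2 = 6.4714 mol × 44.01 g/mol = 284.81 g.
This is the theoretical yield. Percent yield = 181.0 g / 284.81 g × 100% = 63.552%.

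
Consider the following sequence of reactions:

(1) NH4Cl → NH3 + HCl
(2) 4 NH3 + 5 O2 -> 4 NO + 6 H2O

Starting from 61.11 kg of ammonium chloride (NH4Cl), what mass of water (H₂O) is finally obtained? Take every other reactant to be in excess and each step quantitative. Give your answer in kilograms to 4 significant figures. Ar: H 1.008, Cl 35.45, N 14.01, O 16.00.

30.87 kg

M(NH4Cl) = 14.01 + 4(1.008) + 35.45 = 53.492 g/mol.
M(H2O) = 2(1.008) + 16.00 = 18.016 g/mol.
61.11 kg = 61110 g.
n(NH4Cl) = 61110 / 53.492 = 1142.4 mol.
Step 1 gives a 1:1 ratio of NH4Cl to NH3, so n(NH3) = 1142.4 mol.
In step 2 the NH3:H2O ratio is 4:6, so n(H2O) = 1713.6 mol.
Mass of H2O = 1713.6 × 18.016 = 30873 g = 30.87 kg.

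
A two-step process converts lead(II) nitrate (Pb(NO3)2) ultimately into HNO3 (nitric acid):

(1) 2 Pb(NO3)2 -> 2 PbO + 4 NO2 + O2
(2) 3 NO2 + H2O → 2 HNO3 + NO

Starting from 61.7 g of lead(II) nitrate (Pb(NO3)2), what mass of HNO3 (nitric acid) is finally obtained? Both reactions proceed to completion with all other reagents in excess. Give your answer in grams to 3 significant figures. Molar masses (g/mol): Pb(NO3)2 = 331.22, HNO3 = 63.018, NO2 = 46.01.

15.7 g

n(Pb(NO3)2) = 61.70 / 331.22 = 0.1863 mol.
Step 1 gives a 2:4 ratio of Pb(NO3)2 to NO2, so n(NO2) = 0.3726 mol.
In step 2 the NO2:HNO3 ratio is 3:2, so n(HNO3) = 0.2484 mol.
Mass of HNO3 = 0.2484 × 63.018 = 15.65 g.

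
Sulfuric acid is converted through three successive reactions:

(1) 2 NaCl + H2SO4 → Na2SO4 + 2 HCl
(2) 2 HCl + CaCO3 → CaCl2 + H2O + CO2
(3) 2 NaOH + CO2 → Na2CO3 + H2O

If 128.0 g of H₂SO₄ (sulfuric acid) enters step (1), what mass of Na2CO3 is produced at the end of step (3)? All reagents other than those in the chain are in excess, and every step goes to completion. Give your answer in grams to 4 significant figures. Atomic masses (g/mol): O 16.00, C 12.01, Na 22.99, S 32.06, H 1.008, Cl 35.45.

M(H2SO4) = 2(1.008) + 32.06 + 4(16.00) = 98.076 g/mol.
M(Na2CO3) = 2(22.99) + 12.01 + 3(16.00) = 105.99 g/mol.
n(H2SO4) = 128.0 / 98.076 = 1.3051 mol.
Reaction (1): H2SO4→HCl ratio 1:2 ⇒ n(HCl) = 2.6102 mol.
Reaction (2): HCl→CO2 ratio 2:1 ⇒ n(CO2) = 1.3051 mol.
Reaction (3): CO2→Na2CO3 ratio 1:1 ⇒ n(Na2CO3) = 1.3051 mol.
Mass of Na2CO3 = 1.3051 × 105.99 = 138.33 g.

138.3 g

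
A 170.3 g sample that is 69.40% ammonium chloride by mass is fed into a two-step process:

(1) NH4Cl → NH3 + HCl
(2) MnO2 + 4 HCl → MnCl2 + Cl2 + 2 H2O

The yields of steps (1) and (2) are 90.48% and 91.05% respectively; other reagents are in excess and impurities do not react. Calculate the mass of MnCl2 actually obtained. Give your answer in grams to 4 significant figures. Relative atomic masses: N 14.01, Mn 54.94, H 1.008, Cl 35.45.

Pure NH4Cl = 170.3 × 0.6940 = 118.19 g.
M(NH4Cl) = 14.01 + 4(1.008) + 35.45 = 53.492 g/mol.
M(MnCl2) = 54.94 + 2(35.45) = 125.84 g/mol.
n(NH4Cl) = 118.19 / 53.492 = 2.2095 mol.
Step 1 (NH4Cl:HCl = 1:1): theoretical n(HCl) = 2.2095 mol; at 90.48% yield, n(HCl) = 1.9991 mol.
Step 2 (HCl:MnCl2 = 4:1): theoretical n(MnCl2) = 0.49978 mol, so theoretical mass = 0.49978 × 125.84 = 62.892 g.
At 91.05% yield, actual mass of MnCl2 = 62.892 × 0.9105 = 57.263 g.

57.26 g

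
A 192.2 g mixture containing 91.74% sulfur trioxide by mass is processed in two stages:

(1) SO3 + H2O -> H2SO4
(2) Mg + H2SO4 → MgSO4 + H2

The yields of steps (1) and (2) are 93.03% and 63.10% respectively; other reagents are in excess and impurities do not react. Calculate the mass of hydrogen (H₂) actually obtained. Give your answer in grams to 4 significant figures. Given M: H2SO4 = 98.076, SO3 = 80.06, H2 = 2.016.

2.606 g

Pure SO3 = 192.2 × 0.9174 = 176.32 g.
n(SO3) = 176.32 / 80.06 = 2.2024 mol.
Step 1 (SO3:H2SO4 = 1:1): theoretical n(H2SO4) = 2.2024 mol; at 93.03% yield, n(H2SO4) = 2.0489 mol.
Step 2 (H2SO4:H2 = 1:1): theoretical n(H2) = 2.0489 mol, so theoretical mass = 2.0489 × 2.016 = 4.1306 g.
At 63.10% yield, actual mass of H2 = 4.1306 × 0.6310 = 2.6064 g.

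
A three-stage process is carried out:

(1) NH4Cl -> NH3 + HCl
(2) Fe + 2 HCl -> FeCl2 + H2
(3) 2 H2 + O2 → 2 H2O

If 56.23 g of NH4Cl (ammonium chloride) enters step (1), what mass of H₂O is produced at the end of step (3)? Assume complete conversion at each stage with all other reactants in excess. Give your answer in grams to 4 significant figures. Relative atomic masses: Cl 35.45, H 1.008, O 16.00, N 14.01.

M(NH4Cl) = 14.01 + 4(1.008) + 35.45 = 53.492 g/mol.
M(H2O) = 2(1.008) + 16.00 = 18.016 g/mol.
n(NH4Cl) = 56.23 / 53.492 = 1.0512 mol.
Reaction (1): NH4Cl→HCl ratio 1:1 ⇒ n(HCl) = 1.0512 mol.
Reaction (2): HCl→H2 ratio 2:1 ⇒ n(H2) = 0.52559 mol.
Reaction (3): H2→H2O ratio 2:2 ⇒ n(H2O) = 0.52559 mol.
Mass of H2O = 0.52559 × 18.016 = 9.4691 g.

9.469 g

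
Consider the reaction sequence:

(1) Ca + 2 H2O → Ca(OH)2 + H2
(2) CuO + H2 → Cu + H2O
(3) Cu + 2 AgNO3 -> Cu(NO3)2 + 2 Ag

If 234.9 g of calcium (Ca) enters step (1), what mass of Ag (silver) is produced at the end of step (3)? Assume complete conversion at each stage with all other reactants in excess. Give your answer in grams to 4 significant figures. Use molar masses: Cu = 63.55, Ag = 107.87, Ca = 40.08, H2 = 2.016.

1264 g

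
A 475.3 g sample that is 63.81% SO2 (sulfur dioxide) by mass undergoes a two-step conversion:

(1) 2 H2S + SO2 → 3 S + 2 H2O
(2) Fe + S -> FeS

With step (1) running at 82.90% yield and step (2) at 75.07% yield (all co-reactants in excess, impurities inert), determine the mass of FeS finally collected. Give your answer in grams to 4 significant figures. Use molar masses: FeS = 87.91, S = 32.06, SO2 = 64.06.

777.1 g

Pure SO2 = 475.3 × 0.6381 = 303.29 g.
n(SO2) = 303.29 / 64.06 = 4.7345 mol.
Step 1 (SO2:S = 1:3): theoretical n(S) = 14.203 mol; at 82.90% yield, n(S) = 11.775 mol.
Step 2 (S:FeS = 1:1): theoretical n(FeS) = 11.775 mol, so theoretical mass = 11.775 × 87.91 = 1035.1 g.
At 75.07% yield, actual mass of FeS = 1035.1 × 0.7507 = 777.05 g.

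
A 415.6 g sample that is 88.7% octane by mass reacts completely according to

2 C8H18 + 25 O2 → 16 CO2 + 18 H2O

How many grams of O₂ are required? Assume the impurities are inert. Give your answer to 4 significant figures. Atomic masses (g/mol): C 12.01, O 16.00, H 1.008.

1291 g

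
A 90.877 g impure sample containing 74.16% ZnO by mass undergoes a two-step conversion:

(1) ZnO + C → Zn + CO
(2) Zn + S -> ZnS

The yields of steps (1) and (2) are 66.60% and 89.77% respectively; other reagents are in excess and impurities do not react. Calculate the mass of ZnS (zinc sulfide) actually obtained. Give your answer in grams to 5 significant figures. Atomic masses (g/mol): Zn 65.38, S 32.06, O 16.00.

Pure ZnO = 90.877 × 0.7416 = 67.3944 g.
M(ZnO) = 65.38 + 16.00 = 81.38 g/mol.
M(ZnS) = 65.38 + 32.06 = 97.44 g/mol.
n(ZnO) = 67.3944 / 81.38 = 0.828144 mol.
Step 1 (ZnO:Zn = 1:1): theoretical n(Zn) = 0.828144 mol; at 66.60% yield, n(Zn) = 0.551544 mol.
Step 2 (Zn:ZnS = 1:1): theoretical n(ZnS) = 0.551544 mol, so theoretical mass = 0.551544 × 97.44 = 53.7425 g.
At 89.77% yield, actual mass of ZnS = 53.7425 × 0.8977 = 48.2446 g.

48.245 g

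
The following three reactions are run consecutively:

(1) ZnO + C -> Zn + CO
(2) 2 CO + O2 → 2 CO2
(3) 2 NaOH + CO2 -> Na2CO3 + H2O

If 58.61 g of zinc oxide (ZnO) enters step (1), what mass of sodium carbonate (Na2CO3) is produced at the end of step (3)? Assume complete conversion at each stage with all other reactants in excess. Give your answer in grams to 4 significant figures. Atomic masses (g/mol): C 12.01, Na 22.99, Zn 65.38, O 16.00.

M(ZnO) = 65.38 + 16.00 = 81.38 g/mol.
M(Na2CO3) = 2(22.99) + 12.01 + 3(16.00) = 105.99 g/mol.
n(ZnO) = 58.61 / 81.38 = 0.72020 mol.
Reaction (1): ZnO→CO ratio 1:1 ⇒ n(CO) = 0.72020 mol.
Reaction (2): CO→CO2 ratio 2:2 ⇒ n(CO2) = 0.72020 mol.
Reaction (3): CO2→Na2CO3 ratio 1:1 ⇒ n(Na2CO3) = 0.72020 mol.
Mass of Na2CO3 = 0.72020 × 105.99 = 76.334 g.

76.33 g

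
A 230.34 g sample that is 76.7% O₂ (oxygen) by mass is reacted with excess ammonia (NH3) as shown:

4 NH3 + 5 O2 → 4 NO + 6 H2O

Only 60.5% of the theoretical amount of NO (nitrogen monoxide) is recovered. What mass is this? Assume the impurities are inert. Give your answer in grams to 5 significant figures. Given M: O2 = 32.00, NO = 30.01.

Pure O2 available = 230.34 g × 0.767 = 176.671 g.
n(O2) = 176.671 g / 32.00 g/mol = 5.52096 mol.
From the equation the O2:NO mole ratio is 5:4, so n(NO) = 5.52096 × 4/5 = 4.41677 mol.
Mass of NO = 4.41677 mol × 30.01 g/mol = 132.547 g.
Actual mass collected = 132.547 g × 0.605 = 80.1911 g.

80.191 g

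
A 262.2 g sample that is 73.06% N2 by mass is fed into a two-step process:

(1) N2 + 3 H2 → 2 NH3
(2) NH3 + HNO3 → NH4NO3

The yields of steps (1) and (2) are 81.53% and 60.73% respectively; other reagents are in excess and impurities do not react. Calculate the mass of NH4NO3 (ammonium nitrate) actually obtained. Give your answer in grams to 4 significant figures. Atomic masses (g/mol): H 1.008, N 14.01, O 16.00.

542.0 g

Pure N2 = 262.2 × 0.7306 = 191.56 g.
M(N2) = 2(14.01) = 28.02 g/mol.
M(NH4NO3) = 2(14.01) + 4(1.008) + 3(16.00) = 80.052 g/mol.
n(N2) = 191.56 / 28.02 = 6.8367 mol.
Step 1 (N2:NH3 = 1:2): theoretical n(NH3) = 13.673 mol; at 81.53% yield, n(NH3) = 11.148 mol.
Step 2 (NH3:NH4NO3 = 1:1): theoretical n(NH4NO3) = 11.148 mol, so theoretical mass = 11.148 × 80.052 = 892.41 g.
At 60.73% yield, actual mass of NH4NO3 = 892.41 × 0.6073 = 541.96 g.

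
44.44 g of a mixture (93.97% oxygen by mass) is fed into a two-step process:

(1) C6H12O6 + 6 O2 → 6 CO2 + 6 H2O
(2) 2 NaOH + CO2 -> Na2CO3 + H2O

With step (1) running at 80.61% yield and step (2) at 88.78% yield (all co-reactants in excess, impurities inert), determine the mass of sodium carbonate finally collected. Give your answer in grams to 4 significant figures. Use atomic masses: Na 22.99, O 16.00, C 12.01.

Pure O2 = 44.44 × 0.9397 = 41.760 g.
M(O2) = 2(16.00) = 32.00 g/mol.
M(Na2CO3) = 2(22.99) + 12.01 + 3(16.00) = 105.99 g/mol.
n(O2) = 41.760 / 32.00 = 1.3050 mol.
Step 1 (O2:CO2 = 6:6): theoretical n(CO2) = 1.3050 mol; at 80.61% yield, n(CO2) = 1.0520 mol.
Step 2 (CO2:Na2CO3 = 1:1): theoretical n(Na2CO3) = 1.0520 mol, so theoretical mass = 1.0520 × 105.99 = 111.50 g.
At 88.78% yield, actual mass of Na2CO3 = 111.50 × 0.8878 = 98.988 g.

98.99 g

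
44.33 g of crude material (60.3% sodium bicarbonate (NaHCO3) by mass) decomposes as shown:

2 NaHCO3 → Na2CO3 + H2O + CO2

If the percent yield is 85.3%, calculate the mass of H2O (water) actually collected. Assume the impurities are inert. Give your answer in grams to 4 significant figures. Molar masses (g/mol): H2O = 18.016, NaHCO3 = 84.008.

2.445 g

Pure NaHCO3 available = 44.33 g × 0.603 = 26.731 g.
n(NaHCO3) = 26.731 g / 84.008 g/mol = 0.31820 mol.
From the equation the NaHCO3:H2O mole ratio is 2:1, so n(H2O) = 0.31820 × 1/2 = 0.15910 mol.
Mass of H2O = 0.15910 mol × 18.016 g/mol = 2.8663 g.
Actual mass collected = 2.8663 g × 0.853 = 2.4450 g.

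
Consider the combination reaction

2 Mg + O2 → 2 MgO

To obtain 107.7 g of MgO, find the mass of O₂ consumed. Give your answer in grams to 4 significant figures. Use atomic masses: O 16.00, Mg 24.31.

42.75 g

M(MgO) = 24.31 + 16.00 = 40.31 g/mol.
M(O2) = 2(16.00) = 32.00 g/mol.
n(MgO) = 107.70 g / 40.31 g/mol = 2.6718 mol.
From the equation the MgO:O2 mole ratio is 2:1, so n(O2) = 2.6718 × 1/2 = 1.3359 mol.
Mass of O2 = 1.3359 mol × 32.00 g/mol = 42.749 g.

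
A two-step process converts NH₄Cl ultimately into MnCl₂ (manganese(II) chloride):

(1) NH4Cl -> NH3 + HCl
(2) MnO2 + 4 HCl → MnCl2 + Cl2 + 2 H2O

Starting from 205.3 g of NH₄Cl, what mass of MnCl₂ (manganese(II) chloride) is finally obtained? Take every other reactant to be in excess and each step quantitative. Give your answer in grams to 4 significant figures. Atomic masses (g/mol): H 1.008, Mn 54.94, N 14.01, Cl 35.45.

M(NH4Cl) = 14.01 + 4(1.008) + 35.45 = 53.492 g/mol.
M(MnCl2) = 54.94 + 2(35.45) = 125.84 g/mol.
n(NH4Cl) = 205.30 / 53.492 = 3.8380 mol.
Step 1 gives a 1:1 ratio of NH4Cl to HCl, so n(HCl) = 3.8380 mol.
In step 2 the HCl:MnCl2 ratio is 4:1, so n(MnCl2) = 0.95949 mol.
Mass of MnCl2 = 0.95949 × 125.84 = 120.74 g.

120.7 g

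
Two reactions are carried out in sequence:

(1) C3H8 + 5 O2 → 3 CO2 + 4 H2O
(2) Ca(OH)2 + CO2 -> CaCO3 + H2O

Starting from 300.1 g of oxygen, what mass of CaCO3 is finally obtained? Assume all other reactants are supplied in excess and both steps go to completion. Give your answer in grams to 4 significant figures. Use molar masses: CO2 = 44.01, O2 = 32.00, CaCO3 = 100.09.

563.2 g

n(O2) = 300.10 / 32.00 = 9.3781 mol.
Step 1 gives a 5:3 ratio of O2 to CO2, so n(CO2) = 5.6269 mol.
In step 2 the CO2:CaCO3 ratio is 1:1, so n(CaCO3) = 5.6269 mol.
Mass of CaCO3 = 5.6269 × 100.09 = 563.19 g.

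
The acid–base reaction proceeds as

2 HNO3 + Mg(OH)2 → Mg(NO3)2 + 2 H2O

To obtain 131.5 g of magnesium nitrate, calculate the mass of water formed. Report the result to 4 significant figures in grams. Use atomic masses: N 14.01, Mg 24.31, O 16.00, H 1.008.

31.94 g

M(Mg(NO3)2) = 24.31 + 2(14.01) + 6(16.00) = 148.33 g/mol.
M(H2O) = 2(1.008) + 16.00 = 18.016 g/mol.
n(Mg(NO3)2) = 131.50 g / 148.33 g/mol = 0.88654 mol.
From the equation the Mg(NO3)2:H2O mole ratio is 1:2, so n(H2O) = 0.88654 × 2/1 = 1.7731 mol.
Mass of H2O = 1.7731 mol × 18.016 g/mol = 31.944 g.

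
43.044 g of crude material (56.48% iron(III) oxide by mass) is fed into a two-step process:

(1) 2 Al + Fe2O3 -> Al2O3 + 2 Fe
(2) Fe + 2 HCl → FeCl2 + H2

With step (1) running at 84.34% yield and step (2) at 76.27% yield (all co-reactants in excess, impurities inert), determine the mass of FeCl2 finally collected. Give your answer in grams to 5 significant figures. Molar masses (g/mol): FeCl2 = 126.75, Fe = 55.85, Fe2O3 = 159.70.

24.824 g

Pure Fe2O3 = 43.044 × 0.5648 = 24.3113 g.
n(Fe2O3) = 24.3113 / 159.70 = 0.152231 mol.
Step 1 (Fe2O3:Fe = 1:2): theoretical n(Fe) = 0.304462 mol; at 84.34% yield, n(Fe) = 0.256783 mol.
Step 2 (Fe:FeCl2 = 1:1): theoretical n(FeCl2) = 0.256783 mol, so theoretical mass = 0.256783 × 126.75 = 32.5472 g.
At 76.27% yield, actual mass of FeCl2 = 32.5472 × 0.7627 = 24.8238 g.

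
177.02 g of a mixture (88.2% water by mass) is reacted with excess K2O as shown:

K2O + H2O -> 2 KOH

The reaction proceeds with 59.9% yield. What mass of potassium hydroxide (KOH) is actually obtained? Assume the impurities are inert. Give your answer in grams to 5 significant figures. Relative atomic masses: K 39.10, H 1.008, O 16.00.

582.52 g

Pure H2O available = 177.02 g × 0.882 = 156.132 g.
M(H2O) = 2(1.008) + 16.00 = 18.016 g/mol.
M(KOH) = 39.10 + 16.00 + 1.008 = 56.108 g/mol.
n(H2O) = 156.132 g / 18.016 g/mol = 8.66628 mol.
From the equation the H2O:KOH mole ratio is 1:2, so n(KOH) = 8.66628 × 2/1 = 17.3326 mol.
Mass of KOH = 17.3326 mol × 56.108 g/mol = 972.495 g.
Actual mass collected = 972.495 g × 0.599 = 582.524 g.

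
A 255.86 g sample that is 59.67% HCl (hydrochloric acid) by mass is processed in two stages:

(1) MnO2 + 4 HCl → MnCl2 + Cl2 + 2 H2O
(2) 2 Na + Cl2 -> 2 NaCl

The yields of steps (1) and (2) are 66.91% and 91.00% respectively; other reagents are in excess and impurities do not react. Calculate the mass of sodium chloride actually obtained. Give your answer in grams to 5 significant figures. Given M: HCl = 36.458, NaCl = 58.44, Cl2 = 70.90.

74.504 g

Pure HCl = 255.86 × 0.5967 = 152.672 g.
n(HCl) = 152.672 / 36.458 = 4.18760 mol.
Step 1 (HCl:Cl2 = 4:1): theoretical n(Cl2) = 1.04690 mol; at 66.91% yield, n(Cl2) = 0.700481 mol.
Step 2 (Cl2:NaCl = 1:2): theoretical n(NaCl) = 1.40096 mol, so theoretical mass = 1.40096 × 58.44 = 81.8723 g.
At 91.00% yield, actual mass of NaCl = 81.8723 × 0.9100 = 74.5038 g.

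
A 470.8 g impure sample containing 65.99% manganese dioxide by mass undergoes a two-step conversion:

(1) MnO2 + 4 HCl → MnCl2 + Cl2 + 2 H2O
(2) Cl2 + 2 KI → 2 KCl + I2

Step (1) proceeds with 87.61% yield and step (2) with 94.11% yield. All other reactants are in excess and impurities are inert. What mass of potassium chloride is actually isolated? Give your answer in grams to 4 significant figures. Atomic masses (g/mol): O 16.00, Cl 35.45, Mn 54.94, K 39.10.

Pure MnO2 = 470.8 × 0.6599 = 310.68 g.
M(MnO2) = 54.94 + 2(16.00) = 86.94 g/mol.
M(KCl) = 39.10 + 35.45 = 74.55 g/mol.
n(MnO2) = 310.68 / 86.94 = 3.5735 mol.
Step 1 (MnO2:Cl2 = 1:1): theoretical n(Cl2) = 3.5735 mol; at 87.61% yield, n(Cl2) = 3.1308 mol.
Step 2 (Cl2:KCl = 1:2): theoretical n(KCl) = 6.2615 mol, so theoretical mass = 6.2615 × 74.55 = 466.80 g.
At 94.11% yield, actual mass of KCl = 466.80 × 0.9411 = 439.30 g.

439.3 g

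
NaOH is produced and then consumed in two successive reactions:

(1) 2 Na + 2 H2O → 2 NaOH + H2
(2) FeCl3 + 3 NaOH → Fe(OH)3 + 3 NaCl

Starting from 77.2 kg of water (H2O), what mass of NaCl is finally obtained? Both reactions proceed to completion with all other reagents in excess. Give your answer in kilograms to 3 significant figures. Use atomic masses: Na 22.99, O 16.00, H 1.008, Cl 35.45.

250 kg

M(H2O) = 2(1.008) + 16.00 = 18.016 g/mol.
M(NaCl) = 22.99 + 35.45 = 58.44 g/mol.
77.2 kg = 77200 g.
n(H2O) = 77200 / 18.016 = 4285 mol.
Step 1 gives a 2:2 ratio of H2O to NaOH, so n(NaOH) = 4285 mol.
In step 2 the NaOH:NaCl ratio is 3:3, so n(NaCl) = 4285 mol.
Mass of NaCl = 4285 × 58.44 = 250400 g = 250 kg.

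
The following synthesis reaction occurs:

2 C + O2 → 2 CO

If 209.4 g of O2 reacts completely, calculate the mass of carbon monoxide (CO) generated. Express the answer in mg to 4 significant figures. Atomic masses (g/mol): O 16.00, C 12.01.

M(O2) = 2(16.00) = 32.00 g/mol.
M(CO) = 12.01 + 16.00 = 28.01 g/mol.
n(O2) = 209.40 g / 32.00 g/mol = 6.5438 mol.
From the equation the O2:CO mole ratio is 1:2, so n(CO) = 6.5438 × 2/1 = 13.088 mol.
Mass of CO = 13.088 mol × 28.01 g/mol = 366.58 g.
Converting to mg: 366.58 g = 366600 mg.

366600 mg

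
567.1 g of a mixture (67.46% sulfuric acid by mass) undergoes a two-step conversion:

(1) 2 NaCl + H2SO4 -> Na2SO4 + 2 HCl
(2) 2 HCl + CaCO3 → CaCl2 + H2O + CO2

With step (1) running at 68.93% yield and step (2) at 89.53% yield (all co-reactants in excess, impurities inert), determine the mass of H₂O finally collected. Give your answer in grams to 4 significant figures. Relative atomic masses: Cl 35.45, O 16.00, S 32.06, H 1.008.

43.37 g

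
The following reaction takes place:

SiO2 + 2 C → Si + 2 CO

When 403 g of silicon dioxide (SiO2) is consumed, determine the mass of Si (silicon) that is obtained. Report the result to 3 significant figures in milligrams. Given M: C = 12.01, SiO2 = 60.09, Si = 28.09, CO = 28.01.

188000 mg

n(SiO2) = 403.0 g / 60.09 g/mol = 6.707 mol.
From the equation the SiO2:Si mole ratio is 1:1, so n(Si) = 6.707 × 1/1 = 6.707 mol.
Mass of Si = 6.707 mol × 28.09 g/mol = 188.4 g.
Converting to mg: 188.4 g = 188000 mg.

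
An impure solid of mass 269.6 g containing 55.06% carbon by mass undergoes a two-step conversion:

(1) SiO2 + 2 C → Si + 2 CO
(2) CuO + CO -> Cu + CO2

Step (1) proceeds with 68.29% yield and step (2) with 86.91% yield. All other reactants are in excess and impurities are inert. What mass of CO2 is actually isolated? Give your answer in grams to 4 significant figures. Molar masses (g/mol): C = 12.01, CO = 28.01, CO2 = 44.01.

Pure C = 269.6 × 0.5506 = 148.44 g.
n(C) = 148.44 / 12.01 = 12.360 mol.
Step 1 (C:CO = 2:2): theoretical n(CO) = 12.360 mol; at 68.29% yield, n(CO) = 8.4405 mol.
Step 2 (CO:CO2 = 1:1): theoretical n(CO2) = 8.4405 mol, so theoretical mass = 8.4405 × 44.01 = 371.47 g.
At 86.91% yield, actual mass of CO2 = 371.47 × 0.8691 = 322.84 g.

322.8 g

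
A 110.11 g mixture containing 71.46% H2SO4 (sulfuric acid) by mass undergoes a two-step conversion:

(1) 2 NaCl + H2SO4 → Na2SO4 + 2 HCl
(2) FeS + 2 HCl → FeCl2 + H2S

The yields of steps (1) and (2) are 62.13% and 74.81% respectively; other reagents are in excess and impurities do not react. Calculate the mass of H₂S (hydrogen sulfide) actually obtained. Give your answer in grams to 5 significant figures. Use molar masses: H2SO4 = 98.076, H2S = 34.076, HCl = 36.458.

Pure H2SO4 = 110.11 × 0.7146 = 78.6846 g.
n(H2SO4) = 78.6846 / 98.076 = 0.802282 mol.
Step 1 (H2SO4:HCl = 1:2): theoretical n(HCl) = 1.60456 mol; at 62.13% yield, n(HCl) = 0.996916 mol.
Step 2 (HCl:H2S = 2:1): theoretical n(H2S) = 0.498458 mol, so theoretical mass = 0.498458 × 34.076 = 16.9854 g.
At 74.81% yield, actual mass of H2S = 16.9854 × 0.7481 = 12.7068 g.

12.707 g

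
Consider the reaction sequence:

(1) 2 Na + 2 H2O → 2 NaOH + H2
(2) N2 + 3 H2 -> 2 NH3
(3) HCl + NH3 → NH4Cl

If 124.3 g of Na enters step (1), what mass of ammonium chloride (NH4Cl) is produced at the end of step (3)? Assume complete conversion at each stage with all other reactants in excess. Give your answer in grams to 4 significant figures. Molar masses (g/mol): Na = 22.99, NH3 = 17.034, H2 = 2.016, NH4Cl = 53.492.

n(Na) = 124.3 / 22.99 = 5.4067 mol.
Reaction (1): Na→H2 ratio 2:1 ⇒ n(H2) = 2.7033 mol.
Reaction (2): H2→NH3 ratio 3:2 ⇒ n(NH3) = 1.8022 mol.
Reaction (3): NH3→NH4Cl ratio 1:1 ⇒ n(NH4Cl) = 1.8022 mol.
Mass of NH4Cl = 1.8022 × 53.492 = 96.405 g.

96.41 g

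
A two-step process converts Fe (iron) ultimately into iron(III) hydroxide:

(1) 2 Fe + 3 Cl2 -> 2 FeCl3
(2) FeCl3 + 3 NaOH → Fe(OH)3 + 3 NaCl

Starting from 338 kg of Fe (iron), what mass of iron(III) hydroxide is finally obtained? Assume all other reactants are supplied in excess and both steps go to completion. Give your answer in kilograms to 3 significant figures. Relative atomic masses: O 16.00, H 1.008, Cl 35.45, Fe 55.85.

647 kg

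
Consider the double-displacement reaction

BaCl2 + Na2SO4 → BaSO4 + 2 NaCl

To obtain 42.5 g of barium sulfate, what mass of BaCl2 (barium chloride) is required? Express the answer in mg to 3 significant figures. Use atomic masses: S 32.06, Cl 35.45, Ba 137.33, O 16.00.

37900 mg

M(BaSO4) = 137.33 + 32.06 + 4(16.00) = 233.39 g/mol.
M(BaCl2) = 137.33 + 2(35.45) = 208.23 g/mol.
n(BaSO4) = 42.50 g / 233.39 g/mol = 0.1821 mol.
From the equation the BaSO4:BaCl2 mole ratio is 1:1, so n(BaCl2) = 0.1821 × 1/1 = 0.1821 mol.
Mass of BaCl2 = 0.1821 mol × 208.23 g/mol = 37.92 g.
Converting to mg: 37.92 g = 37900 mg.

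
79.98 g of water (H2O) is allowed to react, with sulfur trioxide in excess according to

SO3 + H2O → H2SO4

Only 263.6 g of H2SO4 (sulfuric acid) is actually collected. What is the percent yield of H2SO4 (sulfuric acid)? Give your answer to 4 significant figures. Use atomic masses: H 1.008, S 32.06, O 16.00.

M(H2O) = 2(1.008) + 16.00 = 18.016 g/mol.
M(H2SO4) = 2(1.008) + 32.06 + 4(16.00) = 98.076 g/mol.
n(H2O) = 79.980 g / 18.016 g/mol = 4.4394 mol.
From the equation the H2O:H2SO4 mole ratio is 1:1, so n(H2SO4) = 4.4394 × 1/1 = 4.4394 mol.
Mass of H2SO4 = 4.4394 mol × 98.076 g/mol = 435.40 g.
This is the theoretical yield. Percent yield = 263.6 g / 435.40 g × 100% = 60.542%.

60.54 %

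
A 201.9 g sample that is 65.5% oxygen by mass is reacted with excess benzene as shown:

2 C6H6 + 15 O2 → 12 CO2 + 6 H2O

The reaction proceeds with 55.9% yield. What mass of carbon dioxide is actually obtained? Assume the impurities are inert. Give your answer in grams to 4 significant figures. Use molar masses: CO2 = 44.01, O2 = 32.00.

81.34 g

Pure O2 available = 201.9 g × 0.655 = 132.24 g.
n(O2) = 132.24 g / 32.00 g/mol = 4.1326 mol.
From the equation the O2:CO2 mole ratio is 15:12, so n(CO2) = 4.1326 × 12/15 = 3.3061 mol.
Mass of CO2 = 3.3061 mol × 44.01 g/mol = 145.50 g.
Actual mass collected = 145.50 g × 0.559 = 81.336 g.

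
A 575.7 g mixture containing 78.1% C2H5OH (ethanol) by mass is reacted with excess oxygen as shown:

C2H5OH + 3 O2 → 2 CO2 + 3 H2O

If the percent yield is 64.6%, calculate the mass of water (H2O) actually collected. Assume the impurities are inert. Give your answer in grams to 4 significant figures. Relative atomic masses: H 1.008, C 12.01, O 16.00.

Pure C2H5OH available = 575.7 g × 0.781 = 449.62 g.
M(C2H5OH) = 2(12.01) + 6(1.008) + 16.00 = 46.068 g/mol.
M(H2O) = 2(1.008) + 16.00 = 18.016 g/mol.
n(C2H5OH) = 449.62 g / 46.068 g/mol = 9.7600 mol.
From the equation the C2H5OH:H2O mole ratio is 1:3, so n(H2O) = 9.7600 × 3/1 = 29.280 mol.
Mass of H2O = 29.280 mol × 18.016 g/mol = 527.51 g.
Actual mass collected = 527.51 g × 0.646 = 340.77 g.

340.8 g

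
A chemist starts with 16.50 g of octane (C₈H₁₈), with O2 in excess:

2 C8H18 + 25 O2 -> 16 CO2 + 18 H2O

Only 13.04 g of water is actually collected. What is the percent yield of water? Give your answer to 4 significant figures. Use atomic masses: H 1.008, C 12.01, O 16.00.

M(C8H18) = 8(12.01) + 18(1.008) = 114.224 g/mol.
M(H2O) = 2(1.008) + 16.00 = 18.016 g/mol.
n(C8H18) = 16.500 g / 114.224 g/mol = 0.14445 mol.
From the equation the C8H18:H2O mole ratio is 2:18, so n(H2O) = 0.14445 × 18/2 = 1.3001 mol.
Mass of H2O = 1.3001 mol × 18.016 g/mol = 23.422 g.
This is the theoretical yield. Percent yield = 13.04 g / 23.422 g × 100% = 55.674%.

55.67 %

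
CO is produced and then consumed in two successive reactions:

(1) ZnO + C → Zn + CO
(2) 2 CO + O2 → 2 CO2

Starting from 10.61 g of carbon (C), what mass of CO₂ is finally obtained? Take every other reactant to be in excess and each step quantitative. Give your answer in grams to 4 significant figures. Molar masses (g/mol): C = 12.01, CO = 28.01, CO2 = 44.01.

38.88 g

n(C) = 10.610 / 12.01 = 0.88343 mol.
Step 1 gives a 1:1 ratio of C to CO, so n(CO) = 0.88343 mol.
In step 2 the CO:CO2 ratio is 2:2, so n(CO2) = 0.88343 mol.
Mass of CO2 = 0.88343 × 44.01 = 38.880 g.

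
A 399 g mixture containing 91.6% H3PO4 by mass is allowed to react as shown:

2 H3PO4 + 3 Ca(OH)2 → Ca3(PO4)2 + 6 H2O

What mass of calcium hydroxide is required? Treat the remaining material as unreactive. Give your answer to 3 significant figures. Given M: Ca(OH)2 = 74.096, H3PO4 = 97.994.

Mass of pure H3PO4 = 399 g × 0.916 = 365.5 g.
n(H3PO4) = 365.5 g / 97.994 g/mol = 3.730 mol.
From the equation the H3PO4:Ca(OH)2 mole ratio is 2:3, so n(Ca(OH)2) = 3.730 × 3/2 = 5.594 mol.
Mass of Ca(OH)2 = 5.594 mol × 74.096 g/mol = 414.5 g.

415 g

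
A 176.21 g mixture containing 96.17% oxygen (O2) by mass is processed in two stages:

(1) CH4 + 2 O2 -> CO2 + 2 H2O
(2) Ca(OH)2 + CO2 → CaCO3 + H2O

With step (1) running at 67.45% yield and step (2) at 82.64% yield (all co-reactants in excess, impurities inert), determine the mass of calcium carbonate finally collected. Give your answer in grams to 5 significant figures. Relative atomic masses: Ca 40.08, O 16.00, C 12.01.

Pure O2 = 176.21 × 0.9617 = 169.461 g.
M(O2) = 2(16.00) = 32.00 g/mol.
M(CaCO3) = 40.08 + 12.01 + 3(16.00) = 100.09 g/mol.
n(O2) = 169.461 / 32.00 = 5.29566 mol.
Step 1 (O2:CO2 = 2:1): theoretical n(CO2) = 2.64783 mol; at 67.45% yield, n(CO2) = 1.78596 mol.
Step 2 (CO2:CaCO3 = 1:1): theoretical n(CaCO3) = 1.78596 mol, so theoretical mass = 1.78596 × 100.09 = 178.757 g.
At 82.64% yield, actual mass of CaCO3 = 178.757 × 0.8264 = 147.725 g.

147.72 g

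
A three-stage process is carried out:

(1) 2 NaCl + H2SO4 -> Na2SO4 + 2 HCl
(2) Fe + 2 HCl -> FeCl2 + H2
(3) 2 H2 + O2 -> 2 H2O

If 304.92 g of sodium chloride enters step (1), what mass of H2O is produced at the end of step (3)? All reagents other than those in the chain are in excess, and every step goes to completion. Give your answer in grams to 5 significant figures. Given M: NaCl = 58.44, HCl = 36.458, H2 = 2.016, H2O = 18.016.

n(NaCl) = 304.92 / 58.44 = 5.21766 mol.
Reaction (1): NaCl→HCl ratio 2:2 ⇒ n(HCl) = 5.21766 mol.
Reaction (2): HCl→H2 ratio 2:1 ⇒ n(H2) = 2.60883 mol.
Reaction (3): H2→H2O ratio 2:2 ⇒ n(H2O) = 2.60883 mol.
Mass of H2O = 2.60883 × 18.016 = 47.0007 g.

47.001 g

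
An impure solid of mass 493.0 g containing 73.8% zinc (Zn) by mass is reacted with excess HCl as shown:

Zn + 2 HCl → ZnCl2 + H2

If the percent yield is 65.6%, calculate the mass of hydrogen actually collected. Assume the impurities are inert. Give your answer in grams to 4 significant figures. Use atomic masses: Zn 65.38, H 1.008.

7.360 g

Pure Zn available = 493.0 g × 0.738 = 363.83 g.
M(Zn) = 65.38 g/mol.
M(H2) = 2(1.008) = 2.016 g/mol.
n(Zn) = 363.83 g / 65.38 g/mol = 5.5649 mol.
From the equation the Zn:H2 mole ratio is 1:1, so n(H2) = 5.5649 × 1/1 = 5.5649 mol.
Mass of H2 = 5.5649 mol × 2.016 g/mol = 11.219 g.
Actual mass collected = 11.219 g × 0.656 = 7.3596 g.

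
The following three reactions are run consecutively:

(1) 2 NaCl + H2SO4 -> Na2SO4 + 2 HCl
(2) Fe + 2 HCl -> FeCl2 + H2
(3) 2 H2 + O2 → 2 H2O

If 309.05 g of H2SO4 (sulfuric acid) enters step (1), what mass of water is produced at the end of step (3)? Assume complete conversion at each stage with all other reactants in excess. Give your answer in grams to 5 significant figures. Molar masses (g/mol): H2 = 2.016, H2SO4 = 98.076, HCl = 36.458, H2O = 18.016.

56.771 g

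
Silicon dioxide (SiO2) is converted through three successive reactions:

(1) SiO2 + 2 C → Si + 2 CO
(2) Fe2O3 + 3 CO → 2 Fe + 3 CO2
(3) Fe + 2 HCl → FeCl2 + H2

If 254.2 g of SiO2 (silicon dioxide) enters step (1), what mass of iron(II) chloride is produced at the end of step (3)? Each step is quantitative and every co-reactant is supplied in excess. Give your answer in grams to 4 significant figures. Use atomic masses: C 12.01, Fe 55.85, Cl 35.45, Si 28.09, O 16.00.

714.9 g

M(SiO2) = 28.09 + 2(16.00) = 60.09 g/mol.
M(FeCl2) = 55.85 + 2(35.45) = 126.75 g/mol.
n(SiO2) = 254.2 / 60.09 = 4.2303 mol.
Reaction (1): SiO2→CO ratio 1:2 ⇒ n(CO) = 8.4606 mol.
Reaction (2): CO→Fe ratio 3:2 ⇒ n(Fe) = 5.6404 mol.
Reaction (3): Fe→FeCl2 ratio 1:1 ⇒ n(FeCl2) = 5.6404 mol.
Mass of FeCl2 = 5.6404 × 126.75 = 714.92 g.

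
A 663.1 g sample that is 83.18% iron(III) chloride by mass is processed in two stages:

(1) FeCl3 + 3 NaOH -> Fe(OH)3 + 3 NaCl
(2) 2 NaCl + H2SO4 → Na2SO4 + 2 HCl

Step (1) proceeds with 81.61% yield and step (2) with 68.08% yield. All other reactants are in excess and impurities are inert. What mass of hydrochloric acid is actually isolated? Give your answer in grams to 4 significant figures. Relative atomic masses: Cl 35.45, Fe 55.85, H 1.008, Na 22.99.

206.6 g

Pure FeCl3 = 663.1 × 0.8318 = 551.57 g.
M(FeCl3) = 55.85 + 3(35.45) = 162.20 g/mol.
M(HCl) = 1.008 + 35.45 = 36.458 g/mol.
n(FeCl3) = 551.57 / 162.20 = 3.4005 mol.
Step 1 (FeCl3:NaCl = 1:3): theoretical n(NaCl) = 10.202 mol; at 81.61% yield, n(NaCl) = 8.3255 mol.
Step 2 (NaCl:HCl = 2:2): theoretical n(HCl) = 8.3255 mol, so theoretical mass = 8.3255 × 36.458 = 303.53 g.
At 68.08% yield, actual mass of HCl = 303.53 × 0.6808 = 206.64 g.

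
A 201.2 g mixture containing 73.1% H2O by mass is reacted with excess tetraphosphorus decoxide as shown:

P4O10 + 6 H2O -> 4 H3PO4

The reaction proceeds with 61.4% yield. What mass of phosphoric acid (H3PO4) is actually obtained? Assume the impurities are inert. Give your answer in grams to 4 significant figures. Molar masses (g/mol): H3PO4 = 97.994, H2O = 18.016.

327.5 g

Pure H2O available = 201.2 g × 0.731 = 147.08 g.
n(H2O) = 147.08 g / 18.016 g/mol = 8.1637 mol.
From the equation the H2O:H3PO4 mole ratio is 6:4, so n(H3PO4) = 8.1637 × 4/6 = 5.4425 mol.
Mass of H3PO4 = 5.4425 mol × 97.994 g/mol = 533.33 g.
Actual mass collected = 533.33 g × 0.614 = 327.46 g.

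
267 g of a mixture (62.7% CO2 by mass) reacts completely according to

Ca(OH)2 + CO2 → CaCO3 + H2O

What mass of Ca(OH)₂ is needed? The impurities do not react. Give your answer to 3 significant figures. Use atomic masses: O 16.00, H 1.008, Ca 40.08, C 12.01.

282 g

Mass of pure CO2 = 267 g × 0.627 = 167.4 g.
M(CO2) = 12.01 + 2(16.00) = 44.01 g/mol.
M(Ca(OH)2) = 40.08 + 2(16.00) + 2(1.008) = 74.096 g/mol.
n(CO2) = 167.4 g / 44.01 g/mol = 3.804 mol.
From the equation the CO2:Ca(OH)2 mole ratio is 1:1, so n(Ca(OH)2) = 3.804 × 1/1 = 3.804 mol.
Mass of Ca(OH)2 = 3.804 mol × 74.096 g/mol = 281.9 g.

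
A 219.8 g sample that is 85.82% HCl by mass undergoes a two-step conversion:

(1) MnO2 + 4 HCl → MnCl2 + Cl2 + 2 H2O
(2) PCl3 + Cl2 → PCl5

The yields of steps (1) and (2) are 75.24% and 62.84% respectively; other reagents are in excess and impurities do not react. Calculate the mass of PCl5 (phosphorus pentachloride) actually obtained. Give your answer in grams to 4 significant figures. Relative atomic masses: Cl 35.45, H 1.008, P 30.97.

127.3 g

Pure HCl = 219.8 × 0.8582 = 188.63 g.
M(HCl) = 1.008 + 35.45 = 36.458 g/mol.
M(PCl5) = 30.97 + 5(35.45) = 208.22 g/mol.
n(HCl) = 188.63 / 36.458 = 5.1740 mol.
Step 1 (HCl:Cl2 = 4:1): theoretical n(Cl2) = 1.2935 mol; at 75.24% yield, n(Cl2) = 0.97322 mol.
Step 2 (Cl2:PCl5 = 1:1): theoretical n(PCl5) = 0.97322 mol, so theoretical mass = 0.97322 × 208.22 = 202.64 g.
At 62.84% yield, actual mass of PCl5 = 202.64 × 0.6284 = 127.34 g.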